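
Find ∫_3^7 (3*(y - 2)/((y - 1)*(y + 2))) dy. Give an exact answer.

Factor the denominator: y**2 + y - 2 = (y + 2)(y - 1).
Partial fractions: 3*(y - 2)/((y - 1)*(y + 2)) = 4/(y + 2) - 1/(y - 1).
An antiderivative is F(y) = -log(y - 1) + 4*log(y + 2).
Then F(7) - F(3) = (-log(2) + 7*log(3)) - (-log(2) + 4*log(5)) = -4*log(5) + 7*log(3).

-4*log(5) + 7*log(3)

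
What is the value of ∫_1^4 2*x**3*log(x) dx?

Integrate by parts once (u = ln x, dv = 2*x**3 dx).
An antiderivative is F(x) = x**4*(4*log(x) - 1)/8.
Then F(4) - F(1) = (-32 + 256*log(2)) - (-1/8) = -255/8 + 256*log(2).

-255/8 + 256*log(2)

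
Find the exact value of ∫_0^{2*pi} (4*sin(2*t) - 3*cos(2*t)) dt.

0

An antiderivative is F(t) = -3*sin(2*t)/2 - 2*cos(2*t).
Then F(2*pi) - F(0) = (-2) - (-2) = 0.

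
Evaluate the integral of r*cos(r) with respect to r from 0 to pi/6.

-1 + pi/12 + sqrt(3)/2

Integrate by parts once (u = r, dv = cos(r) dr).
An antiderivative is F(r) = r*sin(r) + cos(r).
Then F(pi/6) - F(0) = (pi/12 + sqrt(3)/2) - (1) = -1 + pi/12 + sqrt(3)/2.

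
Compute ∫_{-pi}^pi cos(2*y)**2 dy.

Use the identity cos^2(2*y) = (1 + cos(4*y))/2.
An antiderivative is F(y) = y/2 + sin(4*y)/8.
Then F(pi) - F(-pi) = (pi/2) - (-pi/2) = pi.

pi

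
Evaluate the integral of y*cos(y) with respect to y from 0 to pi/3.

Integrate by parts once (u = y, dv = cos(y) dy).
An antiderivative is F(y) = y*sin(y) + cos(y).
Then F(pi/3) - F(0) = (1/2 + sqrt(3)*pi/6) - (1) = -1/2 + sqrt(3)*pi/6.

-1/2 + sqrt(3)*pi/6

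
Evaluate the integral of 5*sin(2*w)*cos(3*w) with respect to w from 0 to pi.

-4

Use the identity sin(2*w)cos(3*w) = [sin(5*w) + sin(-w)]/2.
An antiderivative is F(w) = 5*cos(w)/2 - cos(5*w)/2.
Then F(pi) - F(0) = (-2) - (2) = -4.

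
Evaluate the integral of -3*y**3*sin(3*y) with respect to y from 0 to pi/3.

Integrate by parts 3 times (u = y^3, dv = -3*sin(3*y) dy).
An antiderivative is F(y) = y**3*cos(3*y) - y**2*sin(3*y) - 2*y*cos(3*y)/3 + 2*sin(3*y)/9.
Then F(pi/3) - F(0) = (pi*(6 - pi**2)/27) - (0) = pi*(6 - pi**2)/27.

pi*(6 - pi**2)/27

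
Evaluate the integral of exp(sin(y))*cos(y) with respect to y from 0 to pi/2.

Let u = sin(y), so du = cos(y) dy. When y = 0, u = 0; when y = pi/2, u = 1.
The integral becomes ∫ exp(u) du from 0 to 1, with antiderivative exp(u).
Back in y: F(y) = exp(sin(y)).
Then F(pi/2) - F(0) = (E) - (1) = -1 + E.

-1 + E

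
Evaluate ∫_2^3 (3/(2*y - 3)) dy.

3*log(3)/2

An antiderivative is F(y) = 3*log(2*y - 3)/2.
Then F(3) - F(2) = (3*log(3)/2) - (0) = 3*log(3)/2.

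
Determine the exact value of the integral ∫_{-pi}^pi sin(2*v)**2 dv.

pi

Use the identity sin^2(2*v) = (1 - cos(4*v))/2.
An antiderivative is F(v) = v/2 - sin(4*v)/8.
Then F(pi) - F(-pi) = (pi/2) - (-pi/2) = pi.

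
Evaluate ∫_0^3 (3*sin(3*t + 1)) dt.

Let u = 3*t + 1, so du = 3 dt. When t = 0, u = 1; when t = 3, u = 10.
The integral becomes ∫ sin(u) du from 1 to 10, with antiderivative -cos(u).
Back in t: F(t) = -cos(3*t + 1).
Then F(3) - F(0) = (-cos(10)) - (-cos(1)) = cos(1) - cos(10).

cos(1) - cos(10)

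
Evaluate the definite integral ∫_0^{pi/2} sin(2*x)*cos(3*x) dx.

-2/5

Use the identity sin(2*x)cos(3*x) = [sin(5*x) + sin(-x)]/2.
An antiderivative is F(x) = cos(x)/2 - cos(5*x)/10.
Then F(pi/2) - F(0) = (0) - (2/5) = -2/5.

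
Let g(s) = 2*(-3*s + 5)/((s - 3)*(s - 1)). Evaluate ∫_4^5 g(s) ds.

-8*log(2) + 2*log(3)

Factor the denominator: s**2 - 4*s + 3 = (s - 1)(s - 3).
Partial fractions: 2*(-3*s + 5)/((s - 3)*(s - 1)) = -2/(s - 1) - 4/(s - 3).
An antiderivative is F(s) = -4*log(s - 3) - 2*log(s - 1).
Then F(5) - F(4) = (-8*log(2)) - (-log(9)) = -8*log(2) + 2*log(3).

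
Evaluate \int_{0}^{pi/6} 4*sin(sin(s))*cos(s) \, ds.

Let u = sin(s), so du = cos(s) ds. When s = 0, u = 0; when s = pi/6, u = 1/2.
The integral becomes 4·∫ sin(u) du from 0 to 1/2, with antiderivative -4*cos(u).
Back in s: F(s) = -4*cos(sin(s)).
Then F(pi/6) - F(0) = (-4*cos(1/2)) - (-4) = 4 - 4*cos(1/2).

4 - 4*cos(1/2)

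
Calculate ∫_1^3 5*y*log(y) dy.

Integrate by parts once (u = ln y, dv = 5*y dy).
An antiderivative is F(y) = 5*y**2*(2*log(y) - 1)/4.
Then F(3) - F(1) = (-45/4 + 45*log(3)/2) - (-5/4) = -10 + 45*log(3)/2.

-10 + 45*log(3)/2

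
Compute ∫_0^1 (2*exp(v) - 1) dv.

An antiderivative is F(v) = -v + 2*exp(v).
Then F(1) - F(0) = (-1 + 2*E) - (2) = -3 + 2*E.

-3 + 2*E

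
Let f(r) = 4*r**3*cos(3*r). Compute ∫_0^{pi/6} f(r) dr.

Integrate by parts 3 times (u = r^3, dv = 4*cos(3*r) dr).
An antiderivative is F(r) = 4*r**3*sin(3*r)/3 + 4*r**2*cos(3*r)/3 - 8*r*sin(3*r)/9 - 8*cos(3*r)/27.
Then F(pi/6) - F(0) = (pi*(-24 + pi**2)/162) - (-8/27) = -4*pi/27 + pi**3/162 + 8/27.

-4*pi/27 + pi**3/162 + 8/27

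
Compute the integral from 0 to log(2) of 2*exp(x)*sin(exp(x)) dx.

-2*cos(2) + 2*cos(1)

Let u = exp(x), so du = exp(x) dx. When x = 0, u = 1; when x = log(2), u = 2.
The integral becomes 2·∫ sin(u) du from 1 to 2, with antiderivative -2*cos(u).
Back in x: F(x) = -2*cos(exp(x)).
Then F(log(2)) - F(0) = (-2*cos(2)) - (-2*cos(1)) = -2*cos(2) + 2*cos(1).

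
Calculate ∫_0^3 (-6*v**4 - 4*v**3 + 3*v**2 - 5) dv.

-1803/5

By the power rule, an antiderivative is F(v) = -6*v**5/5 - v**4 + v**3 - 5*v.
Then F(3) - F(0) = (-1803/5) - (0) = -1803/5.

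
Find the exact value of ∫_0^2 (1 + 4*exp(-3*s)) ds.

An antiderivative is F(s) = s - 4*exp(-3*s)/3.
Then F(2) - F(0) = (2 - 4*exp(-6)/3) - (-4/3) = 10/3 - 4*exp(-6)/3.

10/3 - 4*exp(-6)/3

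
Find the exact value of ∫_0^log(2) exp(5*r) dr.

31/5

Let u = exp(r), so du = exp(r) dr. When r = 0, u = 1; when r = log(2), u = 2.
The integral becomes ∫ u**4 du from 1 to 2, with antiderivative u**5/5.
Back in r: F(r) = exp(5*r)/5.
Then F(log(2)) - F(0) = (32/5) - (1/5) = 31/5.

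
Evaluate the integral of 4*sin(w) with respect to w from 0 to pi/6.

4 - 2*sqrt(3)

An antiderivative is F(w) = -4*cos(w).
Then F(pi/6) - F(0) = (-2*sqrt(3)) - (-4) = 4 - 2*sqrt(3).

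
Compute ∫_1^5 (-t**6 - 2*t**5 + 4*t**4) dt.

By the power rule, an antiderivative is F(t) = -t**7/7 - t**6/3 + 4*t**5/5.
Then F(5) - F(1) = (-291250/21) - (34/105) = -485428/35.

-485428/35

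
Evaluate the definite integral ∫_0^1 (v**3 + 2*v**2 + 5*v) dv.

By the power rule, an antiderivative is F(v) = v**4/4 + 2*v**3/3 + 5*v**2/2.
Then F(1) - F(0) = (41/12) - (0) = 41/12.

41/12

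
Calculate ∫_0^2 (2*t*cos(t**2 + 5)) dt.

sin(9) - sin(5)

Let u = t**2 + 5, so du = 2*t dt. When t = 0, u = 5; when t = 2, u = 9.
The integral becomes ∫ cos(u) du from 5 to 9, with antiderivative sin(u).
Back in t: F(t) = sin(t**2 + 5).
Then F(2) - F(0) = (sin(9)) - (sin(5)) = sin(9) - sin(5).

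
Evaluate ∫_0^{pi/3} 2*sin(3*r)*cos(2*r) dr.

3/5

Use the identity sin(3*r)cos(2*r) = [sin(5*r) + sin(r)]/2.
An antiderivative is F(r) = -cos(r) - cos(5*r)/5.
Then F(pi/3) - F(0) = (-3/5) - (-6/5) = 3/5.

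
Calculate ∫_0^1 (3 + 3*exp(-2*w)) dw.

An antiderivative is F(w) = 3*w - 3*exp(-2*w)/2.
Then F(1) - F(0) = (3 - 3*exp(-2)/2) - (-3/2) = 9/2 - 3*exp(-2)/2.

9/2 - 3*exp(-2)/2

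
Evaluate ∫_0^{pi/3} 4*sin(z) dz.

An antiderivative is F(z) = -4*cos(z).
Then F(pi/3) - F(0) = (-2) - (-4) = 2.

2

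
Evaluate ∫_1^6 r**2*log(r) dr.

Integrate by parts once (u = ln r, dv = r**2 dr).
An antiderivative is F(r) = r**3*(3*log(r) - 1)/9.
Then F(6) - F(1) = (-24 + 72*log(2) + 72*log(3)) - (-1/9) = -215/9 + 72*log(2) + 72*log(3).

-215/9 + 72*log(2) + 72*log(3)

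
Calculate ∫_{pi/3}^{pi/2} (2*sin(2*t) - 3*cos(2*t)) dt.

1/2 + 3*sqrt(3)/4

An antiderivative is F(t) = -3*sin(2*t)/2 - cos(2*t).
Then F(pi/2) - F(pi/3) = (1) - (1/2 - 3*sqrt(3)/4) = 1/2 + 3*sqrt(3)/4.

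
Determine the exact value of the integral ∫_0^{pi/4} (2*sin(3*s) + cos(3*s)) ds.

An antiderivative is F(s) = sin(3*s)/3 - 2*cos(3*s)/3.
Then F(pi/4) - F(0) = (sqrt(2)/2) - (-2/3) = 2/3 + sqrt(2)/2.

2/3 + sqrt(2)/2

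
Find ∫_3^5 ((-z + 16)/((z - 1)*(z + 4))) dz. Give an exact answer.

Factor the denominator: z**2 + 3*z - 4 = (z + 4)(z - 1).
Partial fractions: (-z + 16)/((z - 1)*(z + 4)) = -4/(z + 4) + 3/(z - 1).
An antiderivative is F(z) = 3*log(z - 1) - 4*log(z + 4).
Then F(5) - F(3) = (-8*log(3) + 6*log(2)) - (-4*log(7) + 3*log(2)) = -8*log(3) + 3*log(2) + 4*log(7).

-8*log(3) + 3*log(2) + 4*log(7)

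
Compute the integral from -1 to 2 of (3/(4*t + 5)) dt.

An antiderivative is F(t) = 3*log(4*t + 5)/4.
Then F(2) - F(-1) = (3*log(13)/4) - (0) = 3*log(13)/4.

3*log(13)/4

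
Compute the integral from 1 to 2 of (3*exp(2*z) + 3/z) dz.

-3*exp(2)/2 + log(8) + 3*exp(4)/2

An antiderivative is F(z) = 3*exp(2*z)/2 + 3*log(z).
Then F(2) - F(1) = (log(8) + 3*exp(4)/2) - (3*exp(2)/2) = -3*exp(2)/2 + log(8) + 3*exp(4)/2.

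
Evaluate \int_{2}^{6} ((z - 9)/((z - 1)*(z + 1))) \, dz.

Factor the denominator: z**2 - 1 = (z + 1)(z - 1).
Partial fractions: (z - 9)/((z - 1)*(z + 1)) = 5/(z + 1) - 4/(z - 1).
An antiderivative is F(z) = -4*log(z - 1) + 5*log(z + 1).
Then F(6) - F(2) = (-4*log(5) + 5*log(7)) - (5*log(3)) = -4*log(5) - 5*log(3) + 5*log(7).

-4*log(5) - 5*log(3) + 5*log(7)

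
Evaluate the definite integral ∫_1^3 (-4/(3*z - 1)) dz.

An antiderivative is F(z) = -4*log(3*z - 1)/3.
Then F(3) - F(1) = (-log(16)) - (-4*log(2)/3) = -8*log(2)/3.

-8*log(2)/3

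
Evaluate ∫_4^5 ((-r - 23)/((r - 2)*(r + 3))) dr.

-4*log(7) - 5*log(3) + 17*log(2)

Factor the denominator: r**2 + r - 6 = (r + 3)(r - 2).
Partial fractions: (-r - 23)/((r - 2)*(r + 3)) = 4/(r + 3) - 5/(r - 2).
An antiderivative is F(r) = -5*log(r - 2) + 4*log(r + 3).
Then F(5) - F(4) = (-5*log(3) + 12*log(2)) - (-5*log(2) + 4*log(7)) = -4*log(7) - 5*log(3) + 17*log(2).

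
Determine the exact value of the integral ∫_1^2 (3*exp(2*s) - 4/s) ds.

-3*exp(2)/2 - log(16) + 3*exp(4)/2

An antiderivative is F(s) = 3*exp(2*s)/2 - 4*log(s).
Then F(2) - F(1) = (-log(16) + 3*exp(4)/2) - (3*exp(2)/2) = -3*exp(2)/2 - log(16) + 3*exp(4)/2.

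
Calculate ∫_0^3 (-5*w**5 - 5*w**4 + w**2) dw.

-1683/2

By the power rule, an antiderivative is F(w) = -5*w**6/6 - w**5 + w**3/3.
Then F(3) - F(0) = (-1683/2) - (0) = -1683/2.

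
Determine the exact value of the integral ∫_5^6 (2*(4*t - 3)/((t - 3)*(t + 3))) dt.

Factor the denominator: t**2 - 9 = (t + 3)(t - 3).
Partial fractions: 2*(4*t - 3)/((t - 3)*(t + 3)) = 5/(t + 3) + 3/(t - 3).
An antiderivative is F(t) = 3*log(t - 3) + 5*log(t + 3).
Then F(6) - F(5) = (13*log(3)) - (18*log(2)) = -18*log(2) + 13*log(3).

-18*log(2) + 13*log(3)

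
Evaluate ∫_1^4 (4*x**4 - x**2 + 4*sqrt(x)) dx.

12241/15

By the power rule, an antiderivative is F(x) = 4*x**5/5 + 8*x**(3/2)/3 - x**3/3.
Then F(4) - F(1) = (4096/5) - (47/15) = 12241/15.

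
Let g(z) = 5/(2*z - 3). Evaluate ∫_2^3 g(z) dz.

5*log(3)/2

An antiderivative is F(z) = 5*log(2*z - 3)/2.
Then F(3) - F(2) = (5*log(3)/2) - (0) = 5*log(3)/2.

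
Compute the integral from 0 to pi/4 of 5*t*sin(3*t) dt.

5*sqrt(2)*(4 + 3*pi)/72

Integrate by parts once (u = t, dv = 5*sin(3*t) dt).
An antiderivative is F(t) = -5*t*cos(3*t)/3 + 5*sin(3*t)/9.
Then F(pi/4) - F(0) = (5*sqrt(2)*(4 + 3*pi)/72) - (0) = 5*sqrt(2)*(4 + 3*pi)/72.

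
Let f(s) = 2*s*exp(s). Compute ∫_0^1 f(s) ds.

Integrate by parts once (u = s, dv = 2*exp(s) ds).
An antiderivative is F(s) = (2*s - 2)*exp(s).
Then F(1) - F(0) = (0) - (-2) = 2.

2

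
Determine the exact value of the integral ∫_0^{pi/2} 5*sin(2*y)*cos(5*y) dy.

-10/21

Use the identity sin(2*y)cos(5*y) = [sin(7*y) + sin(-3*y)]/2.
An antiderivative is F(y) = 5*cos(3*y)/6 - 5*cos(7*y)/14.
Then F(pi/2) - F(0) = (0) - (10/21) = -10/21.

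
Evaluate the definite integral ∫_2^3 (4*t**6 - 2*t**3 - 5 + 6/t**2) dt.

15961/14

By the power rule, an antiderivative is F(t) = 4*t**7/7 - t**4/2 - 5*t - 6/t.
Then F(3) - F(2) = (16691/14) - (365/7) = 15961/14.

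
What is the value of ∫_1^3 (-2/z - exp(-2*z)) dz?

(-4*exp(6)*log(3) - exp(4) + 1)*exp(-6)/2

An antiderivative is F(z) = -2*log(z) + exp(-2*z)/2.
Then F(3) - F(1) = (-2*log(3) + exp(-6)/2) - (exp(-2)/2) = (-4*exp(6)*log(3) - exp(4) + 1)*exp(-6)/2.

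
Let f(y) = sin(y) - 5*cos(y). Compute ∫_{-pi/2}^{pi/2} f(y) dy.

-10

An antiderivative is F(y) = -5*sin(y) - cos(y).
Then F(pi/2) - F(-pi/2) = (-5) - (5) = -10.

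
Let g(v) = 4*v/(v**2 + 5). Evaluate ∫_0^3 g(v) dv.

Let u = v**2 + 5, so du = 2*v dv. When v = 0, u = 5; when v = 3, u = 14.
The integral becomes 2·∫ 1/u du from 5 to 14, with antiderivative 2*log(u).
Back in v: F(v) = 2*log(v**2 + 5).
Then F(3) - F(0) = (2*log(2) + 2*log(7)) - (log(25)) = -2*log(5) + 2*log(2) + 2*log(7).

-2*log(5) + 2*log(2) + 2*log(7)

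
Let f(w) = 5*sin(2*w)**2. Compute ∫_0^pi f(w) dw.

5*pi/2

Use the identity sin^2(2*w) = (1 - cos(4*w))/2.
An antiderivative is F(w) = 5*w/2 - 5*sin(4*w)/8.
Then F(pi) - F(0) = (5*pi/2) - (0) = 5*pi/2.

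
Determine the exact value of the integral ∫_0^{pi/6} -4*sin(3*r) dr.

-4/3

An antiderivative is F(r) = 4*cos(3*r)/3.
Then F(pi/6) - F(0) = (0) - (4/3) = -4/3.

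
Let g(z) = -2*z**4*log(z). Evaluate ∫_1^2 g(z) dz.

Integrate by parts once (u = ln z, dv = -2*z**4 dz).
An antiderivative is F(z) = -2*z**5*(5*log(z) - 1)/25.
Then F(2) - F(1) = (64/25 - 64*log(2)/5) - (2/25) = 62/25 - 64*log(2)/5.

62/25 - 64*log(2)/5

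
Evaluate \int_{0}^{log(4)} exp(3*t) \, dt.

21

Let u = exp(t), so du = exp(t) dt. When t = 0, u = 1; when t = log(4), u = 4.
The integral becomes ∫ u**2 du from 1 to 4, with antiderivative u**3/3.
Back in t: F(t) = exp(3*t)/3.
Then F(log(4)) - F(0) = (64/3) - (1/3) = 21.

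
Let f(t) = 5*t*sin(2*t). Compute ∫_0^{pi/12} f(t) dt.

Integrate by parts once (u = t, dv = 5*sin(2*t) dt).
An antiderivative is F(t) = -5*t*cos(2*t)/2 + 5*sin(2*t)/4.
Then F(pi/12) - F(0) = (-5*sqrt(3)*pi/48 + 5/8) - (0) = -5*sqrt(3)*pi/48 + 5/8.

-5*sqrt(3)*pi/48 + 5/8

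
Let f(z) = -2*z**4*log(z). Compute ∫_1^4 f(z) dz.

2046/25 - 4096*log(2)/5

Integrate by parts once (u = ln z, dv = -2*z**4 dz).
An antiderivative is F(z) = -2*z**5*(5*log(z) - 1)/25.
Then F(4) - F(1) = (2048/25 - 4096*log(2)/5) - (2/25) = 2046/25 - 4096*log(2)/5.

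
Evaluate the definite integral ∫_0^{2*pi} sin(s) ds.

An antiderivative is F(s) = -cos(s).
Then F(2*pi) - F(0) = (-1) - (-1) = 0.

0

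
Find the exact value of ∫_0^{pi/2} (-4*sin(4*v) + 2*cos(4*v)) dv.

An antiderivative is F(v) = sin(4*v)/2 + cos(4*v).
Then F(pi/2) - F(0) = (1) - (1) = 0.

0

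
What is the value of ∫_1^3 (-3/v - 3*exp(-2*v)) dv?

An antiderivative is F(v) = -3*log(v) + 3*exp(-2*v)/2.
Then F(3) - F(1) = (-3*log(3) + 3*exp(-6)/2) - (3*exp(-2)/2) = -3*log(3) - 3*exp(-2)/2 + 3*exp(-6)/2.

-3*log(3) - 3*exp(-2)/2 + 3*exp(-6)/2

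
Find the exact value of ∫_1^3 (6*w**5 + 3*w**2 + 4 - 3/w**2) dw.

By the power rule, an antiderivative is F(w) = w**6 + w**3 + 4*w + 3/w.
Then F(3) - F(1) = (769) - (9) = 760.

760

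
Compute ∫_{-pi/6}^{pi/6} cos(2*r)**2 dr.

Use the identity cos^2(2*r) = (1 + cos(4*r))/2.
An antiderivative is F(r) = r/2 + sin(4*r)/8.
Then F(pi/6) - F(-pi/6) = (sqrt(3)/16 + pi/12) - (-pi/12 - sqrt(3)/16) = sqrt(3)/8 + pi/6.

sqrt(3)/8 + pi/6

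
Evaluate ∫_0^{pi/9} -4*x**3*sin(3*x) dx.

Integrate by parts 3 times (u = x^3, dv = -4*sin(3*x) dx).
An antiderivative is F(x) = 4*x**3*cos(3*x)/3 - 4*x**2*sin(3*x)/3 - 8*x*cos(3*x)/9 + 8*sin(3*x)/27.
Then F(pi/9) - F(0) = (-4*pi/81 - 2*sqrt(3)*pi**2/243 + 2*pi**3/2187 + 4*sqrt(3)/27) - (0) = -4*pi/81 - 2*sqrt(3)*pi**2/243 + 2*pi**3/2187 + 4*sqrt(3)/27.

-4*pi/81 - 2*sqrt(3)*pi**2/243 + 2*pi**3/2187 + 4*sqrt(3)/27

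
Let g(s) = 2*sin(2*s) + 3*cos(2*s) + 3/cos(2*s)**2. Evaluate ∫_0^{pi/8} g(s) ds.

An antiderivative is F(s) = 3*sin(2*s)/2 - cos(2*s) + 3*tan(2*s)/2.
Then F(pi/8) - F(0) = (sqrt(2)/4 + 3/2) - (-1) = sqrt(2)/4 + 5/2.

sqrt(2)/4 + 5/2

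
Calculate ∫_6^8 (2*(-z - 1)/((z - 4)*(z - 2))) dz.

-8*log(2) + 3*log(3)

Factor the denominator: z**2 - 6*z + 8 = (z - 2)(z - 4).
Partial fractions: 2*(-z - 1)/((z - 4)*(z - 2)) = 3/(z - 2) - 5/(z - 4).
An antiderivative is F(z) = -5*log(z - 4) + 3*log(z - 2).
Then F(8) - F(6) = (-7*log(2) + 3*log(3)) - (log(2)) = -8*log(2) + 3*log(3).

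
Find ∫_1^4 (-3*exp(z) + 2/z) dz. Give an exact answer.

-3*exp(4) + log(16) + 3*exp(1)

An antiderivative is F(z) = -3*exp(z) + 2*log(z).
Then F(4) - F(1) = (-3*exp(4) + log(16)) - (-3*exp(1)) = -3*exp(4) + log(16) + 3*exp(1).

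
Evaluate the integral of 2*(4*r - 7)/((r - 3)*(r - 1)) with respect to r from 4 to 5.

Factor the denominator: r**2 - 4*r + 3 = (r - 1)(r - 3).
Partial fractions: 2*(4*r - 7)/((r - 3)*(r - 1)) = 3/(r - 1) + 5/(r - 3).
An antiderivative is F(r) = 5*log(r - 3) + 3*log(r - 1).
Then F(5) - F(4) = (11*log(2)) - (log(27)) = -3*log(3) + 11*log(2).

-3*log(3) + 11*log(2)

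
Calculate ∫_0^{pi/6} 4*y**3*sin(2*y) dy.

-3*sqrt(3)/4 - pi**3/216 + sqrt(3)*pi**2/24 + pi/4

Integrate by parts 3 times (u = y^3, dv = 4*sin(2*y) dy).
An antiderivative is F(y) = -2*y**3*cos(2*y) + 3*y**2*sin(2*y) + 3*y*cos(2*y) - 3*sin(2*y)/2.
Then F(pi/6) - F(0) = (-3*sqrt(3)/4 - pi**3/216 + sqrt(3)*pi**2/24 + pi/4) - (0) = -3*sqrt(3)/4 - pi**3/216 + sqrt(3)*pi**2/24 + pi/4.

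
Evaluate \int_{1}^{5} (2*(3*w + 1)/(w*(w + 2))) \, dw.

-5*log(3) + log(5) + 5*log(7)

Factor the denominator: w**2 + 2*w = (w + 2)w.
Partial fractions: 2*(3*w + 1)/(w*(w + 2)) = 5/(w + 2) + 1/w.
An antiderivative is F(w) = log(w) + 5*log(w + 2).
Then F(5) - F(1) = (log(5) + 5*log(7)) - (5*log(3)) = -5*log(3) + log(5) + 5*log(7).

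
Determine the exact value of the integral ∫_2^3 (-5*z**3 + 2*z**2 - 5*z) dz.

By the power rule, an antiderivative is F(z) = -5*z**4/4 + 2*z**3/3 - 5*z**2/2.
Then F(3) - F(2) = (-423/4) - (-74/3) = -973/12.

-973/12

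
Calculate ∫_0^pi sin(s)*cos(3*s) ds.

0

Use the identity sin(s)cos(3*s) = [sin(4*s) + sin(-2*s)]/2.
An antiderivative is F(s) = cos(2*s)/4 - cos(4*s)/8.
Then F(pi) - F(0) = (1/8) - (1/8) = 0.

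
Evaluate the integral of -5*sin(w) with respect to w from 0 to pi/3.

An antiderivative is F(w) = 5*cos(w).
Then F(pi/3) - F(0) = (5/2) - (5) = -5/2.

-5/2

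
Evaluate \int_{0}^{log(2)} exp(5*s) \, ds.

31/5

Let u = exp(s), so du = exp(s) ds. When s = 0, u = 1; when s = log(2), u = 2.
The integral becomes ∫ u**4 du from 1 to 2, with antiderivative u**5/5.
Back in s: F(s) = exp(5*s)/5.
Then F(log(2)) - F(0) = (32/5) - (1/5) = 31/5.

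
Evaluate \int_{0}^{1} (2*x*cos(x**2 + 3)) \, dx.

sin(4) - sin(3)

Let u = x**2 + 3, so du = 2*x dx. When x = 0, u = 3; when x = 1, u = 4.
The integral becomes ∫ cos(u) du from 3 to 4, with antiderivative sin(u).
Back in x: F(x) = sin(x**2 + 3).
Then F(1) - F(0) = (sin(4)) - (sin(3)) = sin(4) - sin(3).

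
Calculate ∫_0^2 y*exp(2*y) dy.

1/4 + 3*exp(4)/4

Integrate by parts once (u = y, dv = exp(2*y) dy).
An antiderivative is F(y) = (2*y - 1)*exp(2*y)/4.
Then F(2) - F(0) = (3*exp(4)/4) - (-1/4) = 1/4 + 3*exp(4)/4.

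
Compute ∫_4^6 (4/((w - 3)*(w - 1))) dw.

Factor the denominator: w**2 - 4*w + 3 = (w - 1)(w - 3).
Partial fractions: 4/((w - 3)*(w - 1)) = -2/(w - 1) + 2/(w - 3).
An antiderivative is F(w) = 2*log(w - 3) - 2*log(w - 1).
Then F(6) - F(4) = (log(9/25)) - (-log(9)) = log(81/25).

log(81/25)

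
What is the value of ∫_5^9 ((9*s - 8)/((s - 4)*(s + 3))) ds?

-5*log(2) + 5*log(3) + 4*log(5)

Factor the denominator: s**2 - s - 12 = (s + 3)(s - 4).
Partial fractions: (9*s - 8)/((s - 4)*(s + 3)) = 5/(s + 3) + 4/(s - 4).
An antiderivative is F(s) = 4*log(s - 4) + 5*log(s + 3).
Then F(9) - F(5) = (5*log(3) + 4*log(5) + 10*log(2)) - (15*log(2)) = -5*log(2) + 5*log(3) + 4*log(5).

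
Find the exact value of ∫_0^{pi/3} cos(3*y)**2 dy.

pi/6

Use the identity cos^2(3*y) = (1 + cos(6*y))/2.
An antiderivative is F(y) = y/2 + sin(6*y)/12.
Then F(pi/3) - F(0) = (pi/6) - (0) = pi/6.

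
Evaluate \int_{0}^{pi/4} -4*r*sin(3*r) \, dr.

Integrate by parts once (u = r, dv = -4*sin(3*r) dr).
An antiderivative is F(r) = 4*r*cos(3*r)/3 - 4*sin(3*r)/9.
Then F(pi/4) - F(0) = (sqrt(2)*(-3*pi - 4)/18) - (0) = sqrt(2)*(-3*pi - 4)/18.

sqrt(2)*(-3*pi - 4)/18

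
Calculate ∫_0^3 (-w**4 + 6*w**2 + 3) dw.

72/5

By the power rule, an antiderivative is F(w) = -w**5/5 + 2*w**3 + 3*w.
Then F(3) - F(0) = (72/5) - (0) = 72/5.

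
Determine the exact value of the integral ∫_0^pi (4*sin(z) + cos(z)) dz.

8

An antiderivative is F(z) = sin(z) - 4*cos(z).
Then F(pi) - F(0) = (4) - (-4) = 8.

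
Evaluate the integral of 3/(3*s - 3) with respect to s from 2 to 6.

An antiderivative is F(s) = log(3*s - 3).
Then F(6) - F(2) = (log(15)) - (log(3)) = log(5).

log(5)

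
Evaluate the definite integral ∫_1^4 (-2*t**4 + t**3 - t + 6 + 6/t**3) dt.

-26571/80

By the power rule, an antiderivative is F(t) = -2*t**5/5 + t**4/4 - t**2/2 + 6*t - 3/t**2.
Then F(4) - F(1) = (-26383/80) - (47/20) = -26571/80.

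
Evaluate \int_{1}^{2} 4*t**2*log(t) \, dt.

Integrate by parts once (u = ln t, dv = 4*t**2 dt).
An antiderivative is F(t) = 4*t**3*(3*log(t) - 1)/9.
Then F(2) - F(1) = (-32/9 + 32*log(2)/3) - (-4/9) = -28/9 + 32*log(2)/3.

-28/9 + 32*log(2)/3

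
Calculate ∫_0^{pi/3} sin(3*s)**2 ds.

Use the identity sin^2(3*s) = (1 - cos(6*s))/2.
An antiderivative is F(s) = s/2 - sin(6*s)/12.
Then F(pi/3) - F(0) = (pi/6) - (0) = pi/6.

pi/6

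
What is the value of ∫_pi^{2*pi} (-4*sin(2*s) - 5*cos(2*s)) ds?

0

An antiderivative is F(s) = -5*sin(2*s)/2 + 2*cos(2*s).
Then F(2*pi) - F(pi) = (2) - (2) = 0.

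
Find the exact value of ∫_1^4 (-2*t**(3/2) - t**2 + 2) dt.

By the power rule, an antiderivative is F(t) = -4*t**(5/2)/5 - t**3/3 + 2*t.
Then F(4) - F(1) = (-584/15) - (13/15) = -199/5.

-199/5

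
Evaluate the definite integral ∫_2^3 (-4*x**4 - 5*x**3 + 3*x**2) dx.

By the power rule, an antiderivative is F(x) = -4*x**5/5 - 5*x**4/4 + x**3.
Then F(3) - F(2) = (-5373/20) - (-188/5) = -4621/20.

-4621/20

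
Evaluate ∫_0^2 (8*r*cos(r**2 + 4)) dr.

-4*sin(4) + 4*sin(8)

Let u = r**2 + 4, so du = 2*r dr. When r = 0, u = 4; when r = 2, u = 8.
The integral becomes 4·∫ cos(u) du from 4 to 8, with antiderivative 4*sin(u).
Back in r: F(r) = 4*sin(r**2 + 4).
Then F(2) - F(0) = (4*sin(8)) - (4*sin(4)) = -4*sin(4) + 4*sin(8).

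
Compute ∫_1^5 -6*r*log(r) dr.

Integrate by parts once (u = ln r, dv = -6*r dr).
An antiderivative is F(r) = -3*r**2*(2*log(r) - 1)/2.
Then F(5) - F(1) = (75/2 - 75*log(5)) - (3/2) = 36 - 75*log(5).

36 - 75*log(5)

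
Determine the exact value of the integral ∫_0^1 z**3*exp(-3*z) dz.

Integrate by parts 3 times (u = z^3, dv = exp(-3*z) dz).
An antiderivative is F(z) = (-9*z**3 - 9*z**2 - 6*z - 2)*exp(-3*z)/27.
Then F(1) - F(0) = (-26*exp(-3)/27) - (-2/27) = 2/27 - 26*exp(-3)/27.

2/27 - 26*exp(-3)/27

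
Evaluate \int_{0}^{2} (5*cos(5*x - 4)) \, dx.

sin(4) + sin(6)

Let u = 5*x - 4, so du = 5 dx. When x = 0, u = -4; when x = 2, u = 6.
The integral becomes ∫ cos(u) du from -4 to 6, with antiderivative sin(u).
Back in x: F(x) = sin(5*x - 4).
Then F(2) - F(0) = (sin(6)) - (-sin(4)) = sin(4) + sin(6).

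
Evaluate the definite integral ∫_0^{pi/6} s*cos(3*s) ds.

-1/9 + pi/18

Integrate by parts once (u = s, dv = cos(3*s) ds).
An antiderivative is F(s) = s*sin(3*s)/3 + cos(3*s)/9.
Then F(pi/6) - F(0) = (pi/18) - (1/9) = -1/9 + pi/18.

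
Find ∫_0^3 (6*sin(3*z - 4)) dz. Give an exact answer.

2*cos(4) - 2*cos(5)

Let u = 3*z - 4, so du = 3 dz. When z = 0, u = -4; when z = 3, u = 5.
The integral becomes 2·∫ sin(u) du from -4 to 5, with antiderivative -2*cos(u).
Back in z: F(z) = -2*cos(3*z - 4).
Then F(3) - F(0) = (-2*cos(5)) - (-2*cos(4)) = 2*cos(4) - 2*cos(5).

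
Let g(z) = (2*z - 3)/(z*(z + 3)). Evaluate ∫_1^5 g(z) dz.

log(8/5)

Factor the denominator: z**2 + 3*z = (z + 3)z.
Partial fractions: (2*z - 3)/(z*(z + 3)) = 3/(z + 3) - 1/z.
An antiderivative is F(z) = -log(z) + 3*log(z + 3).
Then F(5) - F(1) = (-log(5) + 9*log(2)) - (log(64)) = log(8/5).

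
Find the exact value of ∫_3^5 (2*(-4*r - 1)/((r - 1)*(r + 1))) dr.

Factor the denominator: r**2 - 1 = (r + 1)(r - 1).
Partial fractions: 2*(-4*r - 1)/((r - 1)*(r + 1)) = -3/(r + 1) - 5/(r - 1).
An antiderivative is F(r) = -5*log(r - 1) - 3*log(r + 1).
Then F(5) - F(3) = (-13*log(2) - 3*log(3)) - (-11*log(2)) = -3*log(3) - 2*log(2).

-3*log(3) - 2*log(2)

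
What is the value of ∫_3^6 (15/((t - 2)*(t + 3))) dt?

-3*log(3) + 9*log(2)

Factor the denominator: t**2 + t - 6 = (t + 3)(t - 2).
Partial fractions: 15/((t - 2)*(t + 3)) = -3/(t + 3) + 3/(t - 2).
An antiderivative is F(t) = 3*log(t - 2) - 3*log(t + 3).
Then F(6) - F(3) = (-6*log(3) + 6*log(2)) - (-3*log(3) - 3*log(2)) = -3*log(3) + 9*log(2).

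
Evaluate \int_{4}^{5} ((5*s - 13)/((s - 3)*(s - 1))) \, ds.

Factor the denominator: s**2 - 4*s + 3 = (s - 1)(s - 3).
Partial fractions: (5*s - 13)/((s - 3)*(s - 1)) = 4/(s - 1) + 1/(s - 3).
An antiderivative is F(s) = log(s - 3) + 4*log(s - 1).
Then F(5) - F(4) = (9*log(2)) - (log(81)) = -4*log(3) + 9*log(2).

-4*log(3) + 9*log(2)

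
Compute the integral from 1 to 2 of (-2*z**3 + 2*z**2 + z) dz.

By the power rule, an antiderivative is F(z) = -z**4/2 + 2*z**3/3 + z**2/2.
Then F(2) - F(1) = (-2/3) - (2/3) = -4/3.

-4/3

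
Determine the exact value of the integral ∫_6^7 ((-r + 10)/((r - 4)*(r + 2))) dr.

log(32/27)

Factor the denominator: r**2 - 2*r - 8 = (r + 2)(r - 4).
Partial fractions: (-r + 10)/((r - 4)*(r + 2)) = -2/(r + 2) + 1/(r - 4).
An antiderivative is F(r) = log(r - 4) - 2*log(r + 2).
Then F(7) - F(6) = (-log(27)) - (-log(32)) = log(32/27).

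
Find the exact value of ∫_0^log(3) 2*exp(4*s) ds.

Let u = exp(s), so du = exp(s) ds. When s = 0, u = 1; when s = log(3), u = 3.
The integral becomes 2·∫ u**3 du from 1 to 3, with antiderivative u**4/2.
Back in s: F(s) = exp(4*s)/2.
Then F(log(3)) - F(0) = (81/2) - (1/2) = 40.

40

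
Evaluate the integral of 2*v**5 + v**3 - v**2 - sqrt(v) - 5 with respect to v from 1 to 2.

By the power rule, an antiderivative is F(v) = v**6/3 + v**4/4 - 2*v**(3/2)/3 - v**3/3 - 5*v.
Then F(2) - F(1) = (38/3 - 4*sqrt(2)/3) - (-65/12) = 217/12 - 4*sqrt(2)/3.

217/12 - 4*sqrt(2)/3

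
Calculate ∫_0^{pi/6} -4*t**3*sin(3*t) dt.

8/27 - pi**2/27

Integrate by parts 3 times (u = t^3, dv = -4*sin(3*t) dt).
An antiderivative is F(t) = 4*t**3*cos(3*t)/3 - 4*t**2*sin(3*t)/3 - 8*t*cos(3*t)/9 + 8*sin(3*t)/27.
Then F(pi/6) - F(0) = (8/27 - pi**2/27) - (0) = 8/27 - pi**2/27.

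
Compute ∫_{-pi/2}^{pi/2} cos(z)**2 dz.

pi/2

Use the identity cos^2(z) = (1 + cos(2*z))/2.
An antiderivative is F(z) = z/2 + sin(2*z)/4.
Then F(pi/2) - F(-pi/2) = (pi/4) - (-pi/4) = pi/2.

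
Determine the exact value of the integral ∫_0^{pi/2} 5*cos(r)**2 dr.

5*pi/4

Use the identity cos^2(r) = (1 + cos(2*r))/2.
An antiderivative is F(r) = 5*r/2 + 5*sin(2*r)/4.
Then F(pi/2) - F(0) = (5*pi/4) - (0) = 5*pi/4.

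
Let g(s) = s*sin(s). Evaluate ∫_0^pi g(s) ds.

pi

Integrate by parts once (u = s, dv = sin(s) ds).
An antiderivative is F(s) = -s*cos(s) + sin(s).
Then F(pi) - F(0) = (pi) - (0) = pi.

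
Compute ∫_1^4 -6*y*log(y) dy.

45/2 - 96*log(2)

Integrate by parts once (u = ln y, dv = -6*y dy).
An antiderivative is F(y) = -3*y**2*(2*log(y) - 1)/2.
Then F(4) - F(1) = (24 - 96*log(2)) - (3/2) = 45/2 - 96*log(2).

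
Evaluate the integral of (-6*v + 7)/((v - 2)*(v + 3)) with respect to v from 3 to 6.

Factor the denominator: v**2 + v - 6 = (v + 3)(v - 2).
Partial fractions: (-6*v + 7)/((v - 2)*(v + 3)) = -5/(v + 3) - 1/(v - 2).
An antiderivative is F(v) = -log(v - 2) - 5*log(v + 3).
Then F(6) - F(3) = (-10*log(3) - 2*log(2)) - (-5*log(3) - 5*log(2)) = -5*log(3) + 3*log(2).

-5*log(3) + 3*log(2)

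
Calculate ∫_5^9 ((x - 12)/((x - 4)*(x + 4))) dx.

-4*log(3) - log(5) + 2*log(13)

Factor the denominator: x**2 - 16 = (x + 4)(x - 4).
Partial fractions: (x - 12)/((x - 4)*(x + 4)) = 2/(x + 4) - 1/(x - 4).
An antiderivative is F(x) = -log(x - 4) + 2*log(x + 4).
Then F(9) - F(5) = (-log(5) + 2*log(13)) - (log(81)) = -4*log(3) - log(5) + 2*log(13).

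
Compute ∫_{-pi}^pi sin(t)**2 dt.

Use the identity sin^2(t) = (1 - cos(2*t))/2.
An antiderivative is F(t) = t/2 - sin(2*t)/4.
Then F(pi) - F(-pi) = (pi/2) - (-pi/2) = pi.

pi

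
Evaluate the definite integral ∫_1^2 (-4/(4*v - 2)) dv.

An antiderivative is F(v) = -log(4*v - 2).
Then F(2) - F(1) = (-log(6)) - (-log(2)) = -log(3).

-log(3)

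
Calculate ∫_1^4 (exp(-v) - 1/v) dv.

(-log(4**exp(4)) - 1 + exp(3))*exp(-4)

An antiderivative is F(v) = -log(v) - exp(-v).
Then F(4) - F(1) = ((-log(4**exp(4)) - 1)*exp(-4)) - (-exp(-1)) = (-log(4**exp(4)) - 1 + exp(3))*exp(-4).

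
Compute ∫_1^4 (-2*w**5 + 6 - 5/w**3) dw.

-43179/32

By the power rule, an antiderivative is F(w) = -w**6/3 + 6*w + 5/(2*w**2).
Then F(4) - F(1) = (-128753/96) - (49/6) = -43179/32.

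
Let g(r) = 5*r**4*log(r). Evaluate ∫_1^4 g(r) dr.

Integrate by parts once (u = ln r, dv = 5*r**4 dr).
An antiderivative is F(r) = r**5*(5*log(r) - 1)/5.
Then F(4) - F(1) = (-1024/5 + 2048*log(2)) - (-1/5) = -1023/5 + 2048*log(2).

-1023/5 + 2048*log(2)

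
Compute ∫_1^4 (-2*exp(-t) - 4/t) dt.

An antiderivative is F(t) = -4*log(t) + 2*exp(-t).
Then F(4) - F(1) = (-8*log(2) + 2*exp(-4)) - (2*exp(-1)) = -8*log(2) - 2*exp(-1) + 2*exp(-4).

-8*log(2) - 2*exp(-1) + 2*exp(-4)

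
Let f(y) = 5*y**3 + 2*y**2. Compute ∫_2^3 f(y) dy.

1127/12

By the power rule, an antiderivative is F(y) = 5*y**4/4 + 2*y**3/3.
Then F(3) - F(2) = (477/4) - (76/3) = 1127/12.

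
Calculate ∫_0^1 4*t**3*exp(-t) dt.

Integrate by parts 3 times (u = t^3, dv = 4*exp(-t) dt).
An antiderivative is F(t) = (-4*t**3 - 12*t**2 - 24*t - 24)*exp(-t).
Then F(1) - F(0) = (-64*exp(-1)) - (-24) = 24 - 64*exp(-1).

24 - 64*exp(-1)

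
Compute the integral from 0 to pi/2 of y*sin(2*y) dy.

pi/4

Integrate by parts once (u = y, dv = sin(2*y) dy).
An antiderivative is F(y) = -y*cos(2*y)/2 + sin(2*y)/4.
Then F(pi/2) - F(0) = (pi/4) - (0) = pi/4.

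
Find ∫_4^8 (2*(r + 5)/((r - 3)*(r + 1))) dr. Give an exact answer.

Factor the denominator: r**2 - 2*r - 3 = (r + 1)(r - 3).
Partial fractions: 2*(r + 5)/((r - 3)*(r + 1)) = -2/(r + 1) + 4/(r - 3).
An antiderivative is F(r) = 4*log(r - 3) - 2*log(r + 1).
Then F(8) - F(4) = (-4*log(3) + 4*log(5)) - (-log(25)) = -4*log(3) + 6*log(5).

-4*log(3) + 6*log(5)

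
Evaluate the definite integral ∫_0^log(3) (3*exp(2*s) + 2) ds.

An antiderivative is F(s) = 3*exp(2*s)/2 + 2*s.
Then F(log(3)) - F(0) = (log(9) + 27/2) - (3/2) = 2*log(3) + 12.

2*log(3) + 12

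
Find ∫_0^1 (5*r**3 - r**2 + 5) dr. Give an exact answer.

71/12

By the power rule, an antiderivative is F(r) = 5*r**4/4 - r**3/3 + 5*r.
Then F(1) - F(0) = (71/12) - (0) = 71/12.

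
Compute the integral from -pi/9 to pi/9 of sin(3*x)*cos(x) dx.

0

Use the identity sin(3*x)cos(x) = [sin(4*x) + sin(2*x)]/2.
An antiderivative is F(x) = -cos(2*x)/4 - cos(4*x)/8.
Then F(pi/9) - F(-pi/9) = (-cos(2*pi/9)/4 - sin(pi/18)/8) - (-cos(2*pi/9)/4 - sin(pi/18)/8) = 0.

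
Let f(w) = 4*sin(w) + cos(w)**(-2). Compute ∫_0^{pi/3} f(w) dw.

sqrt(3) + 2

An antiderivative is F(w) = -4*cos(w) + tan(w).
Then F(pi/3) - F(0) = (-2 + sqrt(3)) - (-4) = sqrt(3) + 2.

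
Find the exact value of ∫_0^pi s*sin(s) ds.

pi

Integrate by parts once (u = s, dv = sin(s) ds).
An antiderivative is F(s) = -s*cos(s) + sin(s).
Then F(pi) - F(0) = (pi) - (0) = pi.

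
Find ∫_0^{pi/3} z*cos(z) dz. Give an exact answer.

Integrate by parts once (u = z, dv = cos(z) dz).
An antiderivative is F(z) = z*sin(z) + cos(z).
Then F(pi/3) - F(0) = (1/2 + sqrt(3)*pi/6) - (1) = -1/2 + sqrt(3)*pi/6.

-1/2 + sqrt(3)*pi/6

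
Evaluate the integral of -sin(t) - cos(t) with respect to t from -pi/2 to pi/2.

An antiderivative is F(t) = -sin(t) + cos(t).
Then F(pi/2) - F(-pi/2) = (-1) - (1) = -2.

-2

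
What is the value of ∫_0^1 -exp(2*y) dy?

An antiderivative is F(y) = -exp(2*y)/2.
Then F(1) - F(0) = (-exp(2)/2) - (-1/2) = 1/2 - exp(2)/2.

1/2 - exp(2)/2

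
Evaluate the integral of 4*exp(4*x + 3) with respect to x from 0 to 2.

-exp(3) + exp(11)

Let u = 4*x + 3, so du = 4 dx. When x = 0, u = 3; when x = 2, u = 11.
The integral becomes ∫ exp(u) du from 3 to 11, with antiderivative exp(u).
Back in x: F(x) = exp(4*x + 3).
Then F(2) - F(0) = (exp(11)) - (exp(3)) = -exp(3) + exp(11).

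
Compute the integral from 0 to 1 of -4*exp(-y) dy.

An antiderivative is F(y) = 4*exp(-y).
Then F(1) - F(0) = (4*exp(-1)) - (4) = -4 + 4*exp(-1).

-4 + 4*exp(-1)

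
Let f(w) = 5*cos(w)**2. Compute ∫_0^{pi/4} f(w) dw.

5/4 + 5*pi/8

Use the identity cos^2(w) = (1 + cos(2*w))/2.
An antiderivative is F(w) = 5*w/2 + 5*sin(2*w)/4.
Then F(pi/4) - F(0) = (5/4 + 5*pi/8) - (0) = 5/4 + 5*pi/8.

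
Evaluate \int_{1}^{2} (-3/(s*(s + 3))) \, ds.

Factor the denominator: s**2 + 3*s = (s + 3)s.
Partial fractions: -3/(s*(s + 3)) = 1/(s + 3) - 1/s.
An antiderivative is F(s) = -log(s) + log(s + 3).
Then F(2) - F(1) = (log(5/2)) - (log(4)) = log(5/8).

log(5/8)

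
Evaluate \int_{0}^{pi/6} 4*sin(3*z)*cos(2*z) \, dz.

Use the identity sin(3*z)cos(2*z) = [sin(5*z) + sin(z)]/2.
An antiderivative is F(z) = -2*cos(z) - 2*cos(5*z)/5.
Then F(pi/6) - F(0) = (-4*sqrt(3)/5) - (-12/5) = 12/5 - 4*sqrt(3)/5.

12/5 - 4*sqrt(3)/5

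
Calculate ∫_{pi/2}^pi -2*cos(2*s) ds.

0

An antiderivative is F(s) = -sin(2*s).
Then F(pi) - F(pi/2) = (0) - (0) = 0.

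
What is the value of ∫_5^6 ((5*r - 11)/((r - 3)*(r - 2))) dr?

log(27/4)

Factor the denominator: r**2 - 5*r + 6 = (r - 2)(r - 3).
Partial fractions: (5*r - 11)/((r - 3)*(r - 2)) = 1/(r - 2) + 4/(r - 3).
An antiderivative is F(r) = 4*log(r - 3) + log(r - 2).
Then F(6) - F(5) = (2*log(2) + 4*log(3)) - (log(48)) = log(27/4).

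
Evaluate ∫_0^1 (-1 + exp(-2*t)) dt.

-(1 + exp(2))*exp(-2)/2

An antiderivative is F(t) = -t - exp(-2*t)/2.
Then F(1) - F(0) = (-1 - exp(-2)/2) - (-1/2) = -(1 + exp(2))*exp(-2)/2.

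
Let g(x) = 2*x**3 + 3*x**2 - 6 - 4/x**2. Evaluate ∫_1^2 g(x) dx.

13/2

By the power rule, an antiderivative is F(x) = x**4/2 + x**3 - 6*x + 4/x.
Then F(2) - F(1) = (6) - (-1/2) = 13/2.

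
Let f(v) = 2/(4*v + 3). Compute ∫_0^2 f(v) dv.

An antiderivative is F(v) = log(4*v + 3)/2.
Then F(2) - F(0) = (log(11)/2) - (log(3)/2) = -log(3)/2 + log(11)/2.

-log(3)/2 + log(11)/2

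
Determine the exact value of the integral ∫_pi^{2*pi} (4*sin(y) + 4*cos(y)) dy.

An antiderivative is F(y) = 4*sin(y) - 4*cos(y).
Then F(2*pi) - F(pi) = (-4) - (4) = -8.

-8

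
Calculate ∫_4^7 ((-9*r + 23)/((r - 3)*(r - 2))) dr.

-5*log(5) - 3*log(2)

Factor the denominator: r**2 - 5*r + 6 = (r - 2)(r - 3).
Partial fractions: (-9*r + 23)/((r - 3)*(r - 2)) = -5/(r - 2) - 4/(r - 3).
An antiderivative is F(r) = -4*log(r - 3) - 5*log(r - 2).
Then F(7) - F(4) = (-5*log(5) - 8*log(2)) - (-log(32)) = -5*log(5) - 3*log(2).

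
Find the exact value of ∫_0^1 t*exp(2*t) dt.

1/4 + exp(2)/4

Integrate by parts once (u = t, dv = exp(2*t) dt).
An antiderivative is F(t) = (2*t - 1)*exp(2*t)/4.
Then F(1) - F(0) = (exp(2)/4) - (-1/4) = 1/4 + exp(2)/4.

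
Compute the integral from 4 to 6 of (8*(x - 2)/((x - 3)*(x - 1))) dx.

Factor the denominator: x**2 - 4*x + 3 = (x - 1)(x - 3).
Partial fractions: 8*(x - 2)/((x - 3)*(x - 1)) = 4/(x - 1) + 4/(x - 3).
An antiderivative is F(x) = 4*log(x - 3) + 4*log(x - 1).
Then F(6) - F(4) = (4*log(3) + 4*log(5)) - (log(81)) = 4*log(5).

4*log(5)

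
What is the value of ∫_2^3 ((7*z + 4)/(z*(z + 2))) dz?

-12*log(2) + 2*log(3) + 5*log(5)

Factor the denominator: z**2 + 2*z = (z + 2)z.
Partial fractions: (7*z + 4)/(z*(z + 2)) = 5/(z + 2) + 2/z.
An antiderivative is F(z) = 2*log(z) + 5*log(z + 2).
Then F(3) - F(2) = (2*log(3) + 5*log(5)) - (12*log(2)) = -12*log(2) + 2*log(3) + 5*log(5).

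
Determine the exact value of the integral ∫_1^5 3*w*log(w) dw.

Integrate by parts once (u = ln w, dv = 3*w dw).
An antiderivative is F(w) = 3*w**2*(2*log(w) - 1)/4.
Then F(5) - F(1) = (-75/4 + 75*log(5)/2) - (-3/4) = -18 + 75*log(5)/2.

-18 + 75*log(5)/2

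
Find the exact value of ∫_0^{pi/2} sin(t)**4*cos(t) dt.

Let u = sin(t), so du = cos(t) dt. When t = 0, u = 0; when t = pi/2, u = 1.
The integral becomes ∫ u**4 du from 0 to 1, with antiderivative u**5/5.
Back in t: F(t) = sin(t)**5/5.
Then F(pi/2) - F(0) = (1/5) - (0) = 1/5.

1/5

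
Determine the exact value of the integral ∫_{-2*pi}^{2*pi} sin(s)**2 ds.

Use the identity sin^2(s) = (1 - cos(2*s))/2.
An antiderivative is F(s) = s/2 - sin(2*s)/4.
Then F(2*pi) - F(-2*pi) = (pi) - (-pi) = 2*pi.

2*pi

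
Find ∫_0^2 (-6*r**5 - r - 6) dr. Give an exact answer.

By the power rule, an antiderivative is F(r) = -r**6 - r**2/2 - 6*r.
Then F(2) - F(0) = (-78) - (0) = -78.

-78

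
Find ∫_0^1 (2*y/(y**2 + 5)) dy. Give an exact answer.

Let u = y**2 + 5, so du = 2*y dy. When y = 0, u = 5; when y = 1, u = 6.
The integral becomes ∫ 1/u du from 5 to 6, with antiderivative log(u).
Back in y: F(y) = log(y**2 + 5).
Then F(1) - F(0) = (log(6)) - (log(5)) = log(6/5).

log(6/5)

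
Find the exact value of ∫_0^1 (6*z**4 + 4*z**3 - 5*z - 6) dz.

By the power rule, an antiderivative is F(z) = 6*z**5/5 + z**4 - 5*z**2/2 - 6*z.
Then F(1) - F(0) = (-63/10) - (0) = -63/10.

-63/10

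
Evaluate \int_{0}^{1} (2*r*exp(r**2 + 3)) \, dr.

Let u = r**2 + 3, so du = 2*r dr. When r = 0, u = 3; when r = 1, u = 4.
The integral becomes ∫ exp(u) du from 3 to 4, with antiderivative exp(u).
Back in r: F(r) = exp(r**2 + 3).
Then F(1) - F(0) = (exp(4)) - (exp(3)) = -exp(3) + exp(4).

-exp(3) + exp(4)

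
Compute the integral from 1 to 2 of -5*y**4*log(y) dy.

Integrate by parts once (u = ln y, dv = -5*y**4 dy).
An antiderivative is F(y) = -y**5*(5*log(y) - 1)/5.
Then F(2) - F(1) = (32/5 - 32*log(2)) - (1/5) = 31/5 - 32*log(2).

31/5 - 32*log(2)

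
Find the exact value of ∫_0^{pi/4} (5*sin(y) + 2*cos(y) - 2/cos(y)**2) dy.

An antiderivative is F(y) = 2*sin(y) - 5*cos(y) - 2*tan(y).
Then F(pi/4) - F(0) = (-3*sqrt(2)/2 - 2) - (-5) = 3 - 3*sqrt(2)/2.

3 - 3*sqrt(2)/2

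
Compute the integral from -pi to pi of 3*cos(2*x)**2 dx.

Use the identity cos^2(2*x) = (1 + cos(4*x))/2.
An antiderivative is F(x) = 3*x/2 + 3*sin(4*x)/8.
Then F(pi) - F(-pi) = (3*pi/2) - (-3*pi/2) = 3*pi.

3*pi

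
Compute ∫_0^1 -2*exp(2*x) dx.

An antiderivative is F(x) = -exp(2*x).
Then F(1) - F(0) = (-exp(2)) - (-1) = 1 - exp(2).

1 - exp(2)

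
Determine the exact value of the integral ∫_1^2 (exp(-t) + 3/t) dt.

-exp(-2) + exp(-1) + 3*log(2)

An antiderivative is F(t) = 3*log(t) - exp(-t).
Then F(2) - F(1) = (-exp(-2) + 3*log(2)) - (-exp(-1)) = -exp(-2) + exp(-1) + 3*log(2).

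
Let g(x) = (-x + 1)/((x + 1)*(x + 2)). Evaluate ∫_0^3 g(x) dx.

-3*log(5) + 7*log(2)

Factor the denominator: x**2 + 3*x + 2 = (x + 2)(x + 1).
Partial fractions: (-x + 1)/((x + 1)*(x + 2)) = -3/(x + 2) + 2/(x + 1).
An antiderivative is F(x) = 2*log(x + 1) - 3*log(x + 2).
Then F(3) - F(0) = (-3*log(5) + 4*log(2)) - (-log(8)) = -3*log(5) + 7*log(2).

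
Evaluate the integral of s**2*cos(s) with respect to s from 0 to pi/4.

Integrate by parts twice (u = s^2, dv = cos(s) ds).
An antiderivative is F(s) = s**2*sin(s) + 2*s*cos(s) - 2*sin(s).
Then F(pi/4) - F(0) = (sqrt(2)*(-32 + pi**2 + 8*pi)/32) - (0) = sqrt(2)*(-32 + pi**2 + 8*pi)/32.

sqrt(2)*(-32 + pi**2 + 8*pi)/32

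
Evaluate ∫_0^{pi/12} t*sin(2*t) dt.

Integrate by parts once (u = t, dv = sin(2*t) dt).
An antiderivative is F(t) = -t*cos(2*t)/2 + sin(2*t)/4.
Then F(pi/12) - F(0) = (-sqrt(3)*pi/48 + 1/8) - (0) = -sqrt(3)*pi/48 + 1/8.

-sqrt(3)*pi/48 + 1/8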